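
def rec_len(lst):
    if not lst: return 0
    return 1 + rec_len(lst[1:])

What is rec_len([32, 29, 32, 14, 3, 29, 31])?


rec_len([32, 29, 32, 14, 3, 29, 31]) = 1 + rec_len([29, 32, 14, 3, 29, 31])
rec_len([29, 32, 14, 3, 29, 31]) = 1 + rec_len([32, 14, 3, 29, 31])
rec_len([32, 14, 3, 29, 31]) = 1 + rec_len([14, 3, 29, 31])
rec_len([14, 3, 29, 31]) = 1 + rec_len([3, 29, 31])
rec_len([3, 29, 31]) = 1 + rec_len([29, 31])
rec_len([29, 31]) = 1 + rec_len([31])
rec_len([31]) = 1 + rec_len([])
rec_len([]) = 0  (base case)
Unwinding: 1 + 1 + 1 + 1 + 1 + 1 + 1 + 0 = 7

7


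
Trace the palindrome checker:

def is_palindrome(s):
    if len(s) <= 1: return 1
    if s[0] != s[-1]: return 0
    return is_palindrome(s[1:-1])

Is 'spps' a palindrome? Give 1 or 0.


is_palindrome('spps'): s[0]='s' == s[-1]='s' -> check is_palindrome('pp')
is_palindrome('pp'): s[0]='p' == s[-1]='p' -> check is_palindrome('')
is_palindrome(''): len <= 1 -> return 1  (base case)
Result: 1 (palindrome)

1


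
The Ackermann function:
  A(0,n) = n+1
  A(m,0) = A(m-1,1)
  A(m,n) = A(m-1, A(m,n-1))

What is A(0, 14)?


A(0, 14) = 15
Result: A(0, 14) = 15

15


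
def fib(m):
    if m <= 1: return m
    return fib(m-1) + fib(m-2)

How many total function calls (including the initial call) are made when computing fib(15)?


Let C(n) = total calls for fib(n)
C(0) = 1, C(1) = 1
C(2) = 1 + C(1) + C(0) = 1 + 1 + 1 = 3
C(3) = 1 + C(2) + C(1) = 1 + 3 + 1 = 5
C(4) = 1 + C(3) + C(2) = 1 + 5 + 3 = 9
C(5) = 1 + C(4) + C(3) = 1 + 9 + 5 = 15
C(6) = 1 + C(5) + C(4) = 1 + 15 + 9 = 25
C(7) = 1 + C(6) + C(5) = 1 + 25 + 15 = 41
C(8) = 1 + C(7) + C(6) = 1 + 41 + 25 = 67
C(9) = 1 + C(8) + C(7) = 1 + 67 + 41 = 109
C(10) = 1 + C(9) + C(8) = 1 + 109 + 67 = 177
C(11) = 1 + C(10) + C(9) = 1 + 177 + 109 = 287
C(12) = 1 + C(11) + C(10) = 1 + 287 + 177 = 465
C(13) = 1 + C(12) + C(11) = 1 + 465 + 287 = 753
C(14) = 1 + C(13) + C(12) = 1 + 753 + 465 = 1219
C(15) = 1 + C(14) + C(13) = 1 + 1219 + 753 = 1973

1973


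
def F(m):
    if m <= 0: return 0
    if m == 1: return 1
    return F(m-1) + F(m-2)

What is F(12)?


Computing F(12) bottom-up:
F(0) = 0
F(1) = 1
F(2) = F(1) + F(0) = 1 + 0 = 1
F(3) = F(2) + F(1) = 1 + 1 = 2
F(4) = F(3) + F(2) = 2 + 1 = 3
F(5) = F(4) + F(3) = 3 + 2 = 5
F(6) = F(5) + F(4) = 5 + 3 = 8
F(7) = F(6) + F(5) = 8 + 5 = 13
F(8) = F(7) + F(6) = 13 + 8 = 21
F(9) = F(8) + F(7) = 21 + 13 = 34
F(10) = F(9) + F(8) = 34 + 21 = 55
F(11) = F(10) + F(9) = 55 + 34 = 89
F(12) = F(11) + F(10) = 89 + 55 = 144

144


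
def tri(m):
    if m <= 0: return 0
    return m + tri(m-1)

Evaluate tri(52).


tri(52)
= 52 + 51 + 50 + 49 + 48 + 47 + 46 + 45 + 44 + 43 + 42 + 41 + 40 + 39 + 38 + 37 + 36 + 35 + 34 + 33 + 32 + 31 + 30 + 29 + 28 + 27 + 26 + 25 + 24 + 23 + 22 + 21 + 20 + 19 + 18 + 17 + 16 + 15 + 14 + 13 + 12 + 11 + 10 + 9 + 8 + 7 + 6 + 5 + 4 + 3 + 2 + 1 + tri(0)
= 52 + 51 + 50 + 49 + 48 + 47 + 46 + 45 + 44 + 43 + 42 + 41 + 40 + 39 + 38 + 37 + 36 + 35 + 34 + 33 + 32 + 31 + 30 + 29 + 28 + 27 + 26 + 25 + 24 + 23 + 22 + 21 + 20 + 19 + 18 + 17 + 16 + 15 + 14 + 13 + 12 + 11 + 10 + 9 + 8 + 7 + 6 + 5 + 4 + 3 + 2 + 1 + 0
= 1378

1378


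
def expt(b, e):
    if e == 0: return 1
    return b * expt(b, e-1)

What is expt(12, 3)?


expt(12, 3)
= 12 * expt(12, 2)
= 12 * 12 * expt(12, 1)
= 12 * 12 * 12 * expt(12, 0)
= 12 * 12 * 12 * 1
= 1728

1728


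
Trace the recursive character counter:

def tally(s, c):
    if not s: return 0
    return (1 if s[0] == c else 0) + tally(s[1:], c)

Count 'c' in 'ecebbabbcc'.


s[0]='e' != 'c' -> 0
s[0]='c' == 'c' -> 1
s[0]='e' != 'c' -> 0
s[0]='b' != 'c' -> 0
s[0]='b' != 'c' -> 0
s[0]='a' != 'c' -> 0
s[0]='b' != 'c' -> 0
s[0]='b' != 'c' -> 0
s[0]='c' == 'c' -> 1
s[0]='c' == 'c' -> 1
Sum: 0 + 1 + 0 + 0 + 0 + 0 + 0 + 0 + 1 + 1 = 3

3


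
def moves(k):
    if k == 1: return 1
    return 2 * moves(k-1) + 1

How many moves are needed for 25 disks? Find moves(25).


moves(25) = 2 * moves(24) + 1
moves(24) = 2 * moves(23) + 1
moves(23) = 2 * moves(22) + 1
moves(22) = 2 * moves(21) + 1
moves(21) = 2 * moves(20) + 1
moves(20) = 2 * moves(19) + 1
moves(19) = 2 * moves(18) + 1
moves(18) = 2 * moves(17) + 1
moves(17) = 2 * moves(16) + 1
moves(16) = 2 * moves(15) + 1
moves(15) = 2 * moves(14) + 1
moves(14) = 2 * moves(13) + 1
moves(13) = 2 * moves(12) + 1
moves(12) = 2 * moves(11) + 1
moves(11) = 2 * moves(10) + 1
moves(10) = 2 * moves(9) + 1
moves(9) = 2 * moves(8) + 1
moves(8) = 2 * moves(7) + 1
moves(7) = 2 * moves(6) + 1
moves(6) = 2 * moves(5) + 1
moves(5) = 2 * moves(4) + 1
moves(4) = 2 * moves(3) + 1
moves(3) = 2 * moves(2) + 1
moves(2) = 2 * moves(1) + 1
moves(1) = 1  (base case)
moves(2) = 2 * 1 + 1 = 3
moves(3) = 2 * 3 + 1 = 7
moves(4) = 2 * 7 + 1 = 15
moves(5) = 2 * 15 + 1 = 31
moves(6) = 2 * 31 + 1 = 63
moves(7) = 2 * 63 + 1 = 127
moves(8) = 2 * 127 + 1 = 255
moves(9) = 2 * 255 + 1 = 511
moves(10) = 2 * 511 + 1 = 1023
moves(11) = 2 * 1023 + 1 = 2047
moves(12) = 2 * 2047 + 1 = 4095
moves(13) = 2 * 4095 + 1 = 8191
moves(14) = 2 * 8191 + 1 = 16383
moves(15) = 2 * 16383 + 1 = 32767
moves(16) = 2 * 32767 + 1 = 65535
moves(17) = 2 * 65535 + 1 = 131071
moves(18) = 2 * 131071 + 1 = 262143
moves(19) = 2 * 262143 + 1 = 524287
moves(20) = 2 * 524287 + 1 = 1048575
moves(21) = 2 * 1048575 + 1 = 2097151
moves(22) = 2 * 2097151 + 1 = 4194303
moves(23) = 2 * 4194303 + 1 = 8388607
moves(24) = 2 * 8388607 + 1 = 16777215
moves(25) = 2 * 16777215 + 1 = 33554431

33554431


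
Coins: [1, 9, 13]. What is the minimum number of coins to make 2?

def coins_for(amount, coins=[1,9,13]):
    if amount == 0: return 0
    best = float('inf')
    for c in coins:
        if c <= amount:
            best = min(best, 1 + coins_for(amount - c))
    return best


Building up with DP:
coins_for(0) = 0
coins_for(1) = min(1+coins_for(0)=1+0=1) = 1
coins_for(2) = min(1+coins_for(1)=1+1=2) = 2

2


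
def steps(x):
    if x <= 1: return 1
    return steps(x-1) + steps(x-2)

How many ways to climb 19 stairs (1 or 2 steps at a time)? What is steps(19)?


Building up from base cases:
steps(0) = 1
steps(1) = 1
steps(2) = steps(1) + steps(0) = 1 + 1 = 2
steps(3) = steps(2) + steps(1) = 2 + 1 = 3
steps(4) = steps(3) + steps(2) = 3 + 2 = 5
steps(5) = steps(4) + steps(3) = 5 + 3 = 8
steps(6) = steps(5) + steps(4) = 8 + 5 = 13
steps(7) = steps(6) + steps(5) = 13 + 8 = 21
steps(8) = steps(7) + steps(6) = 21 + 13 = 34
steps(9) = steps(8) + steps(7) = 34 + 21 = 55
steps(10) = steps(9) + steps(8) = 55 + 34 = 89
steps(11) = steps(10) + steps(9) = 89 + 55 = 144
steps(12) = steps(11) + steps(10) = 144 + 89 = 233
steps(13) = steps(12) + steps(11) = 233 + 144 = 377
steps(14) = steps(13) + steps(12) = 377 + 233 = 610
steps(15) = steps(14) + steps(13) = 610 + 377 = 987
steps(16) = steps(15) + steps(14) = 987 + 610 = 1597
steps(17) = steps(16) + steps(15) = 1597 + 987 = 2584
steps(18) = steps(17) + steps(16) = 2584 + 1597 = 4181
steps(19) = steps(18) + steps(17) = 4181 + 2584 = 6765

6765


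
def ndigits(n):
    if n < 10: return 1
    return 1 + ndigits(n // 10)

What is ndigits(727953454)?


ndigits(727953454) = 1 + ndigits(72795345)
ndigits(72795345) = 1 + ndigits(7279534)
ndigits(7279534) = 1 + ndigits(727953)
ndigits(727953) = 1 + ndigits(72795)
ndigits(72795) = 1 + ndigits(7279)
ndigits(7279) = 1 + ndigits(727)
ndigits(727) = 1 + ndigits(72)
ndigits(72) = 1 + ndigits(7)
ndigits(7) = 1  (base case: 7 < 10)
Unwinding: 1 + 1 + 1 + 1 + 1 + 1 + 1 + 1 + 1 = 9

9


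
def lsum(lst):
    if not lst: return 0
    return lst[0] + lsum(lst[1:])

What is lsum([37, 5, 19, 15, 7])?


lsum([37, 5, 19, 15, 7]) = 37 + lsum([5, 19, 15, 7])
lsum([5, 19, 15, 7]) = 5 + lsum([19, 15, 7])
lsum([19, 15, 7]) = 19 + lsum([15, 7])
lsum([15, 7]) = 15 + lsum([7])
lsum([7]) = 7 + lsum([])
lsum([]) = 0  (base case)
Total: 37 + 5 + 19 + 15 + 7 + 0 = 83

83


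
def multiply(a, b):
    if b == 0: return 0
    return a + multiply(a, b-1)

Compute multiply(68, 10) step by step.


multiply(68, 10) = 68 + multiply(68, 9)
multiply(68, 9) = 68 + multiply(68, 8)
multiply(68, 8) = 68 + multiply(68, 7)
multiply(68, 7) = 68 + multiply(68, 6)
multiply(68, 6) = 68 + multiply(68, 5)
multiply(68, 5) = 68 + multiply(68, 4)
multiply(68, 4) = 68 + multiply(68, 3)
multiply(68, 3) = 68 + multiply(68, 2)
multiply(68, 2) = 68 + multiply(68, 1)
multiply(68, 1) = 68 + multiply(68, 0)
multiply(68, 0) = 0  (base case)
Total: 68 + 68 + 68 + 68 + 68 + 68 + 68 + 68 + 68 + 68 + 0 = 680

680


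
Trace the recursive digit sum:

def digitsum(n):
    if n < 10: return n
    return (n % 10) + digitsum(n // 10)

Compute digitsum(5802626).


digitsum(5802626) = 6 + digitsum(580262)
digitsum(580262) = 2 + digitsum(58026)
digitsum(58026) = 6 + digitsum(5802)
digitsum(5802) = 2 + digitsum(580)
digitsum(580) = 0 + digitsum(58)
digitsum(58) = 8 + digitsum(5)
digitsum(5) = 5  (base case)
Total: 6 + 2 + 6 + 2 + 0 + 8 + 5 = 29

29


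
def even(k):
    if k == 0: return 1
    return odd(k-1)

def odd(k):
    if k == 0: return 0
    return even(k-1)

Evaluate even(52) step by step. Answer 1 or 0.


even(52) = odd(51)
odd(51) = even(50)
even(50) = odd(49)
odd(49) = even(48)
even(48) = odd(47)
odd(47) = even(46)
even(46) = odd(45)
odd(45) = even(44)
even(44) = odd(43)
odd(43) = even(42)
even(42) = odd(41)
odd(41) = even(40)
even(40) = odd(39)
odd(39) = even(38)
even(38) = odd(37)
odd(37) = even(36)
even(36) = odd(35)
odd(35) = even(34)
even(34) = odd(33)
odd(33) = even(32)
even(32) = odd(31)
odd(31) = even(30)
even(30) = odd(29)
odd(29) = even(28)
even(28) = odd(27)
odd(27) = even(26)
even(26) = odd(25)
odd(25) = even(24)
even(24) = odd(23)
odd(23) = even(22)
even(22) = odd(21)
odd(21) = even(20)
even(20) = odd(19)
odd(19) = even(18)
even(18) = odd(17)
odd(17) = even(16)
even(16) = odd(15)
odd(15) = even(14)
even(14) = odd(13)
odd(13) = even(12)
even(12) = odd(11)
odd(11) = even(10)
even(10) = odd(9)
odd(9) = even(8)
even(8) = odd(7)
odd(7) = even(6)
even(6) = odd(5)
odd(5) = even(4)
even(4) = odd(3)
odd(3) = even(2)
even(2) = odd(1)
odd(1) = even(0)
even(0) = 1  (base case)
Result: 1

1


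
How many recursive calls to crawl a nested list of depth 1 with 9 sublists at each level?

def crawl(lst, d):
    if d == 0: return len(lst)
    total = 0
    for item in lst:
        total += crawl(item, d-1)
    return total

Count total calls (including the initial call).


At depth 0 (root): 1 call
At depth 1: each of 1 parents calls crawl on 9 children = 9 calls
Total: 1 + 9 = 10

10


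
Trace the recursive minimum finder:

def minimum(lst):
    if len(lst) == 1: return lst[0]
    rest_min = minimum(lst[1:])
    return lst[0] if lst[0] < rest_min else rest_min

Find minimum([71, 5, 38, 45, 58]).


minimum([71, 5, 38, 45, 58]): compare 71 with minimum([5, 38, 45, 58])
minimum([5, 38, 45, 58]): compare 5 with minimum([38, 45, 58])
minimum([38, 45, 58]): compare 38 with minimum([45, 58])
minimum([45, 58]): compare 45 with minimum([58])
minimum([58]) = 58  (base case)
Compare 45 with 58 -> 45
Compare 38 with 45 -> 38
Compare 5 with 38 -> 5
Compare 71 with 5 -> 5

5


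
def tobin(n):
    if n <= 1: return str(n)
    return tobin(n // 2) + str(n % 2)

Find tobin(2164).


tobin(2164) = tobin(1082) + '0'
tobin(1082) = tobin(541) + '0'
tobin(541) = tobin(270) + '1'
tobin(270) = tobin(135) + '0'
tobin(135) = tobin(67) + '1'
tobin(67) = tobin(33) + '1'
tobin(33) = tobin(16) + '1'
tobin(16) = tobin(8) + '0'
tobin(8) = tobin(4) + '0'
tobin(4) = tobin(2) + '0'
tobin(2) = tobin(1) + '0'
tobin(1) = '1'  (base case)
Concatenating: '1' + '0' + '0' + '0' + '0' + '1' + '1' + '1' + '0' + '1' + '0' + '0' = '100001110100'

100001110100


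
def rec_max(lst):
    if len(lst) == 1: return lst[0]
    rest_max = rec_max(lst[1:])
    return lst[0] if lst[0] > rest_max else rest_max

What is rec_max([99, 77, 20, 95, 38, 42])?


rec_max([99, 77, 20, 95, 38, 42]): compare 99 with rec_max([77, 20, 95, 38, 42])
rec_max([77, 20, 95, 38, 42]): compare 77 with rec_max([20, 95, 38, 42])
rec_max([20, 95, 38, 42]): compare 20 with rec_max([95, 38, 42])
rec_max([95, 38, 42]): compare 95 with rec_max([38, 42])
rec_max([38, 42]): compare 38 with rec_max([42])
rec_max([42]) = 42  (base case)
Compare 38 with 42 -> 42
Compare 95 with 42 -> 95
Compare 20 with 95 -> 95
Compare 77 with 95 -> 95
Compare 99 with 95 -> 99

99


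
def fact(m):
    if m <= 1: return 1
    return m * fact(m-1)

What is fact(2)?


fact(2)
= 2 * fact(1)
= 2 * 1
= 2

2


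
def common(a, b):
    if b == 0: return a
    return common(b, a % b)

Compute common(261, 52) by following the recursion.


common(261, 52) = common(52, 1)
common(52, 1) = common(1, 0)
common(1, 0) = 1  (base case)

1


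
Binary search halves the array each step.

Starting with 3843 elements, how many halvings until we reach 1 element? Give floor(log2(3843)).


3843 / 2 = 1921
1921 / 2 = 960
960 / 2 = 480
480 / 2 = 240
240 / 2 = 120
120 / 2 = 60
60 / 2 = 30
30 / 2 = 15
15 / 2 = 7
7 / 2 = 3
3 / 2 = 1
Reached 1 after 11 halvings

11


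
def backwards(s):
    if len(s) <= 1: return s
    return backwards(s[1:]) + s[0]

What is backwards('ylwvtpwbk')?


backwards('ylwvtpwbk') = backwards('lwvtpwbk') + 'y'
backwards('lwvtpwbk') = backwards('wvtpwbk') + 'l'
backwards('wvtpwbk') = backwards('vtpwbk') + 'w'
backwards('vtpwbk') = backwards('tpwbk') + 'v'
backwards('tpwbk') = backwards('pwbk') + 't'
backwards('pwbk') = backwards('wbk') + 'p'
backwards('wbk') = backwards('bk') + 'w'
backwards('bk') = backwards('k') + 'b'
backwards('k') = 'k'  (base case)
Concatenating: 'k' + 'b' + 'w' + 'p' + 't' + 'v' + 'w' + 'l' + 'y' = 'kbwptvwly'

kbwptvwly


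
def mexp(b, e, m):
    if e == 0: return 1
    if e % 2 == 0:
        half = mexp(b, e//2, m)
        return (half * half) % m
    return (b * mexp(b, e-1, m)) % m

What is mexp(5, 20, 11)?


mexp(5, 20, 11): e is even, compute mexp(5, 10, 11)
  mexp(5, 10, 11): e is even, compute mexp(5, 5, 11)
    mexp(5, 5, 11): e is odd, compute mexp(5, 4, 11)
      mexp(5, 4, 11): e is even, compute mexp(5, 2, 11)
        mexp(5, 2, 11): e is even, compute mexp(5, 1, 11)
          mexp(5, 1, 11): e is odd, compute mexp(5, 0, 11)
          mexp(5, 0, 11) = 1
          (5 * 1) % 11 = 5
        half=5, (5*5) % 11 = 3
      half=3, (3*3) % 11 = 9
    (5 * 9) % 11 = 1
  half=1, (1*1) % 11 = 1
half=1, (1*1) % 11 = 1

1


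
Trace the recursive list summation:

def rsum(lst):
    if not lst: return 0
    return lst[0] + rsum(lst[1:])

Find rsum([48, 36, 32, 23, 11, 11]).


rsum([48, 36, 32, 23, 11, 11]) = 48 + rsum([36, 32, 23, 11, 11])
rsum([36, 32, 23, 11, 11]) = 36 + rsum([32, 23, 11, 11])
rsum([32, 23, 11, 11]) = 32 + rsum([23, 11, 11])
rsum([23, 11, 11]) = 23 + rsum([11, 11])
rsum([11, 11]) = 11 + rsum([11])
rsum([11]) = 11 + rsum([])
rsum([]) = 0  (base case)
Total: 48 + 36 + 32 + 23 + 11 + 11 + 0 = 161

161


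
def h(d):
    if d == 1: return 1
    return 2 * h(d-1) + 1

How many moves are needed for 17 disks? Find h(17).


h(17) = 2 * h(16) + 1
h(16) = 2 * h(15) + 1
h(15) = 2 * h(14) + 1
h(14) = 2 * h(13) + 1
h(13) = 2 * h(12) + 1
h(12) = 2 * h(11) + 1
h(11) = 2 * h(10) + 1
h(10) = 2 * h(9) + 1
h(9) = 2 * h(8) + 1
h(8) = 2 * h(7) + 1
h(7) = 2 * h(6) + 1
h(6) = 2 * h(5) + 1
h(5) = 2 * h(4) + 1
h(4) = 2 * h(3) + 1
h(3) = 2 * h(2) + 1
h(2) = 2 * h(1) + 1
h(1) = 1  (base case)
h(2) = 2 * 1 + 1 = 3
h(3) = 2 * 3 + 1 = 7
h(4) = 2 * 7 + 1 = 15
h(5) = 2 * 15 + 1 = 31
h(6) = 2 * 31 + 1 = 63
h(7) = 2 * 63 + 1 = 127
h(8) = 2 * 127 + 1 = 255
h(9) = 2 * 255 + 1 = 511
h(10) = 2 * 511 + 1 = 1023
h(11) = 2 * 1023 + 1 = 2047
h(12) = 2 * 2047 + 1 = 4095
h(13) = 2 * 4095 + 1 = 8191
h(14) = 2 * 8191 + 1 = 16383
h(15) = 2 * 16383 + 1 = 32767
h(16) = 2 * 32767 + 1 = 65535
h(17) = 2 * 65535 + 1 = 131071

131071


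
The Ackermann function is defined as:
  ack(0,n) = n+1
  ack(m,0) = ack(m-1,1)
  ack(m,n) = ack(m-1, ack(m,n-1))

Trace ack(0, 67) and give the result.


ack(0, 67) = 68
Result: ack(0, 67) = 68

68


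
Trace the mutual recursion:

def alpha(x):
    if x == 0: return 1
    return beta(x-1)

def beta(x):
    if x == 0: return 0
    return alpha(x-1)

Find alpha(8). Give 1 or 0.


alpha(8) = beta(7)
beta(7) = alpha(6)
alpha(6) = beta(5)
beta(5) = alpha(4)
alpha(4) = beta(3)
beta(3) = alpha(2)
alpha(2) = beta(1)
beta(1) = alpha(0)
alpha(0) = 1  (base case)
Result: 1

1


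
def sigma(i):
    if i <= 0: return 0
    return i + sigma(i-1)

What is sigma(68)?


sigma(68)
= 68 + 67 + 66 + 65 + 64 + 63 + 62 + 61 + 60 + 59 + 58 + 57 + 56 + 55 + 54 + 53 + 52 + 51 + 50 + 49 + 48 + 47 + 46 + 45 + 44 + 43 + 42 + 41 + 40 + 39 + 38 + 37 + 36 + 35 + 34 + 33 + 32 + 31 + 30 + 29 + 28 + 27 + 26 + 25 + 24 + 23 + 22 + 21 + 20 + 19 + 18 + 17 + 16 + 15 + 14 + 13 + 12 + 11 + 10 + 9 + 8 + 7 + 6 + 5 + 4 + 3 + 2 + 1 + sigma(0)
= 68 + 67 + 66 + 65 + 64 + 63 + 62 + 61 + 60 + 59 + 58 + 57 + 56 + 55 + 54 + 53 + 52 + 51 + 50 + 49 + 48 + 47 + 46 + 45 + 44 + 43 + 42 + 41 + 40 + 39 + 38 + 37 + 36 + 35 + 34 + 33 + 32 + 31 + 30 + 29 + 28 + 27 + 26 + 25 + 24 + 23 + 22 + 21 + 20 + 19 + 18 + 17 + 16 + 15 + 14 + 13 + 12 + 11 + 10 + 9 + 8 + 7 + 6 + 5 + 4 + 3 + 2 + 1 + 0
= 2346

2346


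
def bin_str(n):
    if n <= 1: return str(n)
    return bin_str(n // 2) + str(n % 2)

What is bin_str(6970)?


bin_str(6970) = bin_str(3485) + '0'
bin_str(3485) = bin_str(1742) + '1'
bin_str(1742) = bin_str(871) + '0'
bin_str(871) = bin_str(435) + '1'
bin_str(435) = bin_str(217) + '1'
bin_str(217) = bin_str(108) + '1'
bin_str(108) = bin_str(54) + '0'
bin_str(54) = bin_str(27) + '0'
bin_str(27) = bin_str(13) + '1'
bin_str(13) = bin_str(6) + '1'
bin_str(6) = bin_str(3) + '0'
bin_str(3) = bin_str(1) + '1'
bin_str(1) = '1'  (base case)
Concatenating: '1' + '1' + '0' + '1' + '1' + '0' + '0' + '1' + '1' + '1' + '0' + '1' + '0' = '1101100111010'

1101100111010


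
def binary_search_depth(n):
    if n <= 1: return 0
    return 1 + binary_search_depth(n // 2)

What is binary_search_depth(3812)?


3812 / 2 = 1906
1906 / 2 = 953
953 / 2 = 476
476 / 2 = 238
238 / 2 = 119
119 / 2 = 59
59 / 2 = 29
29 / 2 = 14
14 / 2 = 7
7 / 2 = 3
3 / 2 = 1
Reached 1 after 11 halvings

11


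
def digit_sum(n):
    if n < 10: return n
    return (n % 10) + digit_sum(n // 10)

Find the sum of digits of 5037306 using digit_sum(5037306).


digit_sum(5037306) = 6 + digit_sum(503730)
digit_sum(503730) = 0 + digit_sum(50373)
digit_sum(50373) = 3 + digit_sum(5037)
digit_sum(5037) = 7 + digit_sum(503)
digit_sum(503) = 3 + digit_sum(50)
digit_sum(50) = 0 + digit_sum(5)
digit_sum(5) = 5  (base case)
Total: 6 + 0 + 3 + 7 + 3 + 0 + 5 = 24

24


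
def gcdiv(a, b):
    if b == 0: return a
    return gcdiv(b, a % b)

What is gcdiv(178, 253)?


gcdiv(178, 253) = gcdiv(253, 178)
gcdiv(253, 178) = gcdiv(178, 75)
gcdiv(178, 75) = gcdiv(75, 28)
gcdiv(75, 28) = gcdiv(28, 19)
gcdiv(28, 19) = gcdiv(19, 9)
gcdiv(19, 9) = gcdiv(9, 1)
gcdiv(9, 1) = gcdiv(1, 0)
gcdiv(1, 0) = 1  (base case)

1


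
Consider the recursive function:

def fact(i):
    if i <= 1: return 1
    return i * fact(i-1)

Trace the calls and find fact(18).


fact(18)
= 18 * fact(17)
= 18 * 17 * fact(16)
= 18 * 17 * 16 * fact(15)
= 18 * 17 * 16 * 15 * fact(14)
= 18 * 17 * 16 * 15 * 14 * fact(13)
= 18 * 17 * 16 * 15 * 14 * 13 * fact(12)
= 18 * 17 * 16 * 15 * 14 * 13 * 12 * fact(11)
= 18 * 17 * 16 * 15 * 14 * 13 * 12 * 11 * fact(10)
= 18 * 17 * 16 * 15 * 14 * 13 * 12 * 11 * 10 * fact(9)
= 18 * 17 * 16 * 15 * 14 * 13 * 12 * 11 * 10 * 9 * fact(8)
= 18 * 17 * 16 * 15 * 14 * 13 * 12 * 11 * 10 * 9 * 8 * fact(7)
= 18 * 17 * 16 * 15 * 14 * 13 * 12 * 11 * 10 * 9 * 8 * 7 * fact(6)
= 18 * 17 * 16 * 15 * 14 * 13 * 12 * 11 * 10 * 9 * 8 * 7 * 6 * fact(5)
= 18 * 17 * 16 * 15 * 14 * 13 * 12 * 11 * 10 * 9 * 8 * 7 * 6 * 5 * fact(4)
= 18 * 17 * 16 * 15 * 14 * 13 * 12 * 11 * 10 * 9 * 8 * 7 * 6 * 5 * 4 * fact(3)
= 18 * 17 * 16 * 15 * 14 * 13 * 12 * 11 * 10 * 9 * 8 * 7 * 6 * 5 * 4 * 3 * fact(2)
= 18 * 17 * 16 * 15 * 14 * 13 * 12 * 11 * 10 * 9 * 8 * 7 * 6 * 5 * 4 * 3 * 2 * fact(1)
= 18 * 17 * 16 * 15 * 14 * 13 * 12 * 11 * 10 * 9 * 8 * 7 * 6 * 5 * 4 * 3 * 2 * 1
= 6402373705728000

6402373705728000


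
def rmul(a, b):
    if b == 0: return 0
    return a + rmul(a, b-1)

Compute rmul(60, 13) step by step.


rmul(60, 13) = 60 + rmul(60, 12)
rmul(60, 12) = 60 + rmul(60, 11)
rmul(60, 11) = 60 + rmul(60, 10)
rmul(60, 10) = 60 + rmul(60, 9)
rmul(60, 9) = 60 + rmul(60, 8)
rmul(60, 8) = 60 + rmul(60, 7)
rmul(60, 7) = 60 + rmul(60, 6)
rmul(60, 6) = 60 + rmul(60, 5)
rmul(60, 5) = 60 + rmul(60, 4)
rmul(60, 4) = 60 + rmul(60, 3)
rmul(60, 3) = 60 + rmul(60, 2)
rmul(60, 2) = 60 + rmul(60, 1)
rmul(60, 1) = 60 + rmul(60, 0)
rmul(60, 0) = 0  (base case)
Total: 60 + 60 + 60 + 60 + 60 + 60 + 60 + 60 + 60 + 60 + 60 + 60 + 60 + 0 = 780

780


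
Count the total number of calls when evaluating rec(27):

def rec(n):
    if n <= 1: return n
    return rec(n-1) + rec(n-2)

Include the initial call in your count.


Let C(n) = total calls for rec(n)
C(0) = 1, C(1) = 1
C(2) = 1 + C(1) + C(0) = 1 + 1 + 1 = 3
C(3) = 1 + C(2) + C(1) = 1 + 3 + 1 = 5
C(4) = 1 + C(3) + C(2) = 1 + 5 + 3 = 9
C(5) = 1 + C(4) + C(3) = 1 + 9 + 5 = 15
C(6) = 1 + C(5) + C(4) = 1 + 15 + 9 = 25
C(7) = 1 + C(6) + C(5) = 1 + 25 + 15 = 41
C(8) = 1 + C(7) + C(6) = 1 + 41 + 25 = 67
C(9) = 1 + C(8) + C(7) = 1 + 67 + 41 = 109
C(10) = 1 + C(9) + C(8) = 1 + 109 + 67 = 177
C(11) = 1 + C(10) + C(9) = 1 + 177 + 109 = 287
C(12) = 1 + C(11) + C(10) = 1 + 287 + 177 = 465
C(13) = 1 + C(12) + C(11) = 1 + 465 + 287 = 753
C(14) = 1 + C(13) + C(12) = 1 + 753 + 465 = 1219
C(15) = 1 + C(14) + C(13) = 1 + 1219 + 753 = 1973
C(16) = 1 + C(15) + C(14) = 1 + 1973 + 1219 = 3193
C(17) = 1 + C(16) + C(15) = 1 + 3193 + 1973 = 5167
C(18) = 1 + C(17) + C(16) = 1 + 5167 + 3193 = 8361
C(19) = 1 + C(18) + C(17) = 1 + 8361 + 5167 = 13529
C(20) = 1 + C(19) + C(18) = 1 + 13529 + 8361 = 21891
C(21) = 1 + C(20) + C(19) = 1 + 21891 + 13529 = 35421
C(22) = 1 + C(21) + C(20) = 1 + 35421 + 21891 = 57313
C(23) = 1 + C(22) + C(21) = 1 + 57313 + 35421 = 92735
C(24) = 1 + C(23) + C(22) = 1 + 92735 + 57313 = 150049
C(25) = 1 + C(24) + C(23) = 1 + 150049 + 92735 = 242785
C(26) = 1 + C(25) + C(24) = 1 + 242785 + 150049 = 392835
C(27) = 1 + C(26) + C(25) = 1 + 392835 + 242785 = 635621

635621


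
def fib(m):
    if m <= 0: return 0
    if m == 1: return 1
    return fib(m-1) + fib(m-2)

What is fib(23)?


Computing fib(23) bottom-up:
fib(0) = 0
fib(1) = 1
fib(2) = fib(1) + fib(0) = 1 + 0 = 1
fib(3) = fib(2) + fib(1) = 1 + 1 = 2
fib(4) = fib(3) + fib(2) = 2 + 1 = 3
fib(5) = fib(4) + fib(3) = 3 + 2 = 5
fib(6) = fib(5) + fib(4) = 5 + 3 = 8
fib(7) = fib(6) + fib(5) = 8 + 5 = 13
fib(8) = fib(7) + fib(6) = 13 + 8 = 21
fib(9) = fib(8) + fib(7) = 21 + 13 = 34
fib(10) = fib(9) + fib(8) = 34 + 21 = 55
fib(11) = fib(10) + fib(9) = 55 + 34 = 89
fib(12) = fib(11) + fib(10) = 89 + 55 = 144
fib(13) = fib(12) + fib(11) = 144 + 89 = 233
fib(14) = fib(13) + fib(12) = 233 + 144 = 377
fib(15) = fib(14) + fib(13) = 377 + 233 = 610
fib(16) = fib(15) + fib(14) = 610 + 377 = 987
fib(17) = fib(16) + fib(15) = 987 + 610 = 1597
fib(18) = fib(17) + fib(16) = 1597 + 987 = 2584
fib(19) = fib(18) + fib(17) = 2584 + 1597 = 4181
fib(20) = fib(19) + fib(18) = 4181 + 2584 = 6765
fib(21) = fib(20) + fib(19) = 6765 + 4181 = 10946
fib(22) = fib(21) + fib(20) = 10946 + 6765 = 17711
fib(23) = fib(22) + fib(21) = 17711 + 10946 = 28657

28657


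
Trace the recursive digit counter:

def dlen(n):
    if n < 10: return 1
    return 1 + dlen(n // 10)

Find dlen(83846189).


dlen(83846189) = 1 + dlen(8384618)
dlen(8384618) = 1 + dlen(838461)
dlen(838461) = 1 + dlen(83846)
dlen(83846) = 1 + dlen(8384)
dlen(8384) = 1 + dlen(838)
dlen(838) = 1 + dlen(83)
dlen(83) = 1 + dlen(8)
dlen(8) = 1  (base case: 8 < 10)
Unwinding: 1 + 1 + 1 + 1 + 1 + 1 + 1 + 1 = 8

8


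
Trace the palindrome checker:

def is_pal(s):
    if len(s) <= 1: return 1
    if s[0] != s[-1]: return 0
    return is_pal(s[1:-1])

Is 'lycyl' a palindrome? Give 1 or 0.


is_pal('lycyl'): s[0]='l' == s[-1]='l' -> check is_pal('ycy')
is_pal('ycy'): s[0]='y' == s[-1]='y' -> check is_pal('c')
is_pal('c'): len <= 1 -> return 1  (base case)
Result: 1 (palindrome)

1


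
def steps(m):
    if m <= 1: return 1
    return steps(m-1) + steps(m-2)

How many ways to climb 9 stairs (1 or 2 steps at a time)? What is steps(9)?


Building up from base cases:
steps(0) = 1
steps(1) = 1
steps(2) = steps(1) + steps(0) = 1 + 1 = 2
steps(3) = steps(2) + steps(1) = 2 + 1 = 3
steps(4) = steps(3) + steps(2) = 3 + 2 = 5
steps(5) = steps(4) + steps(3) = 5 + 3 = 8
steps(6) = steps(5) + steps(4) = 8 + 5 = 13
steps(7) = steps(6) + steps(5) = 13 + 8 = 21
steps(8) = steps(7) + steps(6) = 21 + 13 = 34
steps(9) = steps(8) + steps(7) = 34 + 21 = 55

55


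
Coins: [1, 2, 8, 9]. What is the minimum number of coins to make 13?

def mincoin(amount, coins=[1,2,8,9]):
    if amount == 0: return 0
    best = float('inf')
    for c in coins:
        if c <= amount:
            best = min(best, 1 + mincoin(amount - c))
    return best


Building up with DP:
mincoin(0) = 0
mincoin(1) = min(1+mincoin(0)=1+0=1) = 1
mincoin(2) = min(1+mincoin(1)=1+1=2, 1+mincoin(0)=1+0=1) = 1
mincoin(3) = min(1+mincoin(2)=1+1=2, 1+mincoin(1)=1+1=2) = 2
mincoin(4) = min(1+mincoin(3)=1+2=3, 1+mincoin(2)=1+1=2) = 2
mincoin(5) = min(1+mincoin(4)=1+2=3, 1+mincoin(3)=1+2=3) = 3
mincoin(6) = min(1+mincoin(5)=1+3=4, 1+mincoin(4)=1+2=3) = 3
mincoin(7) = min(1+mincoin(6)=1+3=4, 1+mincoin(5)=1+3=4) = 4
mincoin(8) = min(1+mincoin(7)=1+4=5, 1+mincoin(6)=1+3=4, 1+mincoin(0)=1+0=1) = 1
mincoin(9) = min(1+mincoin(8)=1+1=2, 1+mincoin(7)=1+4=5, 1+mincoin(1)=1+1=2, 1+mincoin(0)=1+0=1) = 1
mincoin(10) = min(1+mincoin(9)=1+1=2, 1+mincoin(8)=1+1=2, 1+mincoin(2)=1+1=2, 1+mincoin(1)=1+1=2) = 2
mincoin(11) = min(1+mincoin(10)=1+2=3, 1+mincoin(9)=1+1=2, 1+mincoin(3)=1+2=3, 1+mincoin(2)=1+1=2) = 2
mincoin(12) = min(1+mincoin(11)=1+2=3, 1+mincoin(10)=1+2=3, 1+mincoin(4)=1+2=3, 1+mincoin(3)=1+2=3) = 3
mincoin(13) = min(1+mincoin(12)=1+3=4, 1+mincoin(11)=1+2=3, 1+mincoin(5)=1+3=4, 1+mincoin(4)=1+2=3) = 3

3


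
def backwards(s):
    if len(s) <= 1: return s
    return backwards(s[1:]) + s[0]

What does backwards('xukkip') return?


backwards('xukkip') = backwards('ukkip') + 'x'
backwards('ukkip') = backwards('kkip') + 'u'
backwards('kkip') = backwards('kip') + 'k'
backwards('kip') = backwards('ip') + 'k'
backwards('ip') = backwards('p') + 'i'
backwards('p') = 'p'  (base case)
Concatenating: 'p' + 'i' + 'k' + 'k' + 'u' + 'x' = 'pikkux'

pikkux


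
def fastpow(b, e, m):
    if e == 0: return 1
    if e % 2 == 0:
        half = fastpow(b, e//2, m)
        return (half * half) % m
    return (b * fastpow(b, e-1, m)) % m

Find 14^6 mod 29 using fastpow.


fastpow(14, 6, 29): e is even, compute fastpow(14, 3, 29)
  fastpow(14, 3, 29): e is odd, compute fastpow(14, 2, 29)
    fastpow(14, 2, 29): e is even, compute fastpow(14, 1, 29)
      fastpow(14, 1, 29): e is odd, compute fastpow(14, 0, 29)
        fastpow(14, 0, 29) = 1
      (14 * 1) % 29 = 14
    half=14, (14*14) % 29 = 22
  (14 * 22) % 29 = 18
half=18, (18*18) % 29 = 5

5


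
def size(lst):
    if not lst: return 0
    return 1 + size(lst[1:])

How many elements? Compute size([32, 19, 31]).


size([32, 19, 31]) = 1 + size([19, 31])
size([19, 31]) = 1 + size([31])
size([31]) = 1 + size([])
size([]) = 0  (base case)
Unwinding: 1 + 1 + 1 + 0 = 3

3


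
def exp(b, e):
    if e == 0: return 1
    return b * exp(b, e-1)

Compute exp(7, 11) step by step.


exp(7, 11)
= 7 * exp(7, 10)
= 7 * 7 * exp(7, 9)
= 7 * 7 * 7 * exp(7, 8)
= 7 * 7 * 7 * 7 * exp(7, 7)
= 7 * 7 * 7 * 7 * 7 * exp(7, 6)
= 7 * 7 * 7 * 7 * 7 * 7 * exp(7, 5)
= 7 * 7 * 7 * 7 * 7 * 7 * 7 * exp(7, 4)
= 7 * 7 * 7 * 7 * 7 * 7 * 7 * 7 * exp(7, 3)
= 7 * 7 * 7 * 7 * 7 * 7 * 7 * 7 * 7 * exp(7, 2)
= 7 * 7 * 7 * 7 * 7 * 7 * 7 * 7 * 7 * 7 * exp(7, 1)
= 7 * 7 * 7 * 7 * 7 * 7 * 7 * 7 * 7 * 7 * 7 * exp(7, 0)
= 7 * 7 * 7 * 7 * 7 * 7 * 7 * 7 * 7 * 7 * 7 * 1
= 1977326743

1977326743


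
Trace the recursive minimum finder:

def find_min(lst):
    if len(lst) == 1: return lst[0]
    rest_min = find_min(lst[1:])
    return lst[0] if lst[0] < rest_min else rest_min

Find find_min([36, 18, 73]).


find_min([36, 18, 73]): compare 36 with find_min([18, 73])
find_min([18, 73]): compare 18 with find_min([73])
find_min([73]) = 73  (base case)
Compare 18 with 73 -> 18
Compare 36 with 18 -> 18

18


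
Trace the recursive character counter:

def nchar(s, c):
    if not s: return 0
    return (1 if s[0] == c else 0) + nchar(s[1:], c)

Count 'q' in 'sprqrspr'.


s[0]='s' != 'q' -> 0
s[0]='p' != 'q' -> 0
s[0]='r' != 'q' -> 0
s[0]='q' == 'q' -> 1
s[0]='r' != 'q' -> 0
s[0]='s' != 'q' -> 0
s[0]='p' != 'q' -> 0
s[0]='r' != 'q' -> 0
Sum: 0 + 0 + 0 + 1 + 0 + 0 + 0 + 0 = 1

1


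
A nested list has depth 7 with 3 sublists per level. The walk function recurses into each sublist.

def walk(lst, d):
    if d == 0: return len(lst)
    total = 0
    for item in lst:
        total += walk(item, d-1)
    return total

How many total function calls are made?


At depth 0 (root): 1 call
At depth 1: each of 1 parents calls walk on 3 children = 3 calls
At depth 2: each of 3 parents calls walk on 3 children = 9 calls
At depth 3: each of 9 parents calls walk on 3 children = 27 calls
At depth 4: each of 27 parents calls walk on 3 children = 81 calls
At depth 5: each of 81 parents calls walk on 3 children = 243 calls
At depth 6: each of 243 parents calls walk on 3 children = 729 calls
At depth 7: each of 729 parents calls walk on 3 children = 2187 calls
Total: 1 + 3 + 9 + 27 + 81 + 243 + 729 + 2187 = 3280

3280


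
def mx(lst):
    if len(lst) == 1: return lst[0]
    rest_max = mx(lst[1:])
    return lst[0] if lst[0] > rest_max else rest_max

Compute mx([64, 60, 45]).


mx([64, 60, 45]): compare 64 with mx([60, 45])
mx([60, 45]): compare 60 with mx([45])
mx([45]) = 45  (base case)
Compare 60 with 45 -> 60
Compare 64 with 60 -> 64

64


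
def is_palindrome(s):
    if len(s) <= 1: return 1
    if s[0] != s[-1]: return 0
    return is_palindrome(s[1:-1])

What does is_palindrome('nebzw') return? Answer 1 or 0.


is_palindrome('nebzw'): s[0]='n' != s[-1]='w' -> return 0
Result: 0 (not a palindrome)

0


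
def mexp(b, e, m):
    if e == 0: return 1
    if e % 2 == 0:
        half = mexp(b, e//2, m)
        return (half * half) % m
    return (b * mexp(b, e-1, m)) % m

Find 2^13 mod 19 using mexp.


mexp(2, 13, 19): e is odd, compute mexp(2, 12, 19)
  mexp(2, 12, 19): e is even, compute mexp(2, 6, 19)
    mexp(2, 6, 19): e is even, compute mexp(2, 3, 19)
      mexp(2, 3, 19): e is odd, compute mexp(2, 2, 19)
        mexp(2, 2, 19): e is even, compute mexp(2, 1, 19)
          mexp(2, 1, 19): e is odd, compute mexp(2, 0, 19)
          mexp(2, 0, 19) = 1
          (2 * 1) % 19 = 2
        half=2, (2*2) % 19 = 4
      (2 * 4) % 19 = 8
    half=8, (8*8) % 19 = 7
  half=7, (7*7) % 19 = 11
(2 * 11) % 19 = 3

3


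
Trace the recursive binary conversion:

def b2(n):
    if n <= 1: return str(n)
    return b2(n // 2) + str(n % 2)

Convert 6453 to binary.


b2(6453) = b2(3226) + '1'
b2(3226) = b2(1613) + '0'
b2(1613) = b2(806) + '1'
b2(806) = b2(403) + '0'
b2(403) = b2(201) + '1'
b2(201) = b2(100) + '1'
b2(100) = b2(50) + '0'
b2(50) = b2(25) + '0'
b2(25) = b2(12) + '1'
b2(12) = b2(6) + '0'
b2(6) = b2(3) + '0'
b2(3) = b2(1) + '1'
b2(1) = '1'  (base case)
Concatenating: '1' + '1' + '0' + '0' + '1' + '0' + '0' + '1' + '1' + '0' + '1' + '0' + '1' = '1100100110101'

1100100110101


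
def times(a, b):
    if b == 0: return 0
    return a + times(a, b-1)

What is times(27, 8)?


times(27, 8) = 27 + times(27, 7)
times(27, 7) = 27 + times(27, 6)
times(27, 6) = 27 + times(27, 5)
times(27, 5) = 27 + times(27, 4)
times(27, 4) = 27 + times(27, 3)
times(27, 3) = 27 + times(27, 2)
times(27, 2) = 27 + times(27, 1)
times(27, 1) = 27 + times(27, 0)
times(27, 0) = 0  (base case)
Total: 27 + 27 + 27 + 27 + 27 + 27 + 27 + 27 + 0 = 216

216


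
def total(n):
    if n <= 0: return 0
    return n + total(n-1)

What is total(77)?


total(77)
= 77 + 76 + 75 + 74 + 73 + 72 + 71 + 70 + 69 + 68 + 67 + 66 + 65 + 64 + 63 + 62 + 61 + 60 + 59 + 58 + 57 + 56 + 55 + 54 + 53 + 52 + 51 + 50 + 49 + 48 + 47 + 46 + 45 + 44 + 43 + 42 + 41 + 40 + 39 + 38 + 37 + 36 + 35 + 34 + 33 + 32 + 31 + 30 + 29 + 28 + 27 + 26 + 25 + 24 + 23 + 22 + 21 + 20 + 19 + 18 + 17 + 16 + 15 + 14 + 13 + 12 + 11 + 10 + 9 + 8 + 7 + 6 + 5 + 4 + 3 + 2 + 1 + total(0)
= 77 + 76 + 75 + 74 + 73 + 72 + 71 + 70 + 69 + 68 + 67 + 66 + 65 + 64 + 63 + 62 + 61 + 60 + 59 + 58 + 57 + 56 + 55 + 54 + 53 + 52 + 51 + 50 + 49 + 48 + 47 + 46 + 45 + 44 + 43 + 42 + 41 + 40 + 39 + 38 + 37 + 36 + 35 + 34 + 33 + 32 + 31 + 30 + 29 + 28 + 27 + 26 + 25 + 24 + 23 + 22 + 21 + 20 + 19 + 18 + 17 + 16 + 15 + 14 + 13 + 12 + 11 + 10 + 9 + 8 + 7 + 6 + 5 + 4 + 3 + 2 + 1 + 0
= 3003

3003


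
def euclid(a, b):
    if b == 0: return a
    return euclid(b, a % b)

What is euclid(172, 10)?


euclid(172, 10) = euclid(10, 2)
euclid(10, 2) = euclid(2, 0)
euclid(2, 0) = 2  (base case)

2


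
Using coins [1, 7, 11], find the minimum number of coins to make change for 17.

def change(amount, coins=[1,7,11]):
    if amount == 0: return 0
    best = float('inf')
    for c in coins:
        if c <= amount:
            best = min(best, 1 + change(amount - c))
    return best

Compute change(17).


Building up with DP:
change(0) = 0
change(1) = min(1+change(0)=1+0=1) = 1
change(2) = min(1+change(1)=1+1=2) = 2
change(3) = min(1+change(2)=1+2=3) = 3
change(4) = min(1+change(3)=1+3=4) = 4
change(5) = min(1+change(4)=1+4=5) = 5
change(6) = min(1+change(5)=1+5=6) = 6
change(7) = min(1+change(6)=1+6=7, 1+change(0)=1+0=1) = 1
change(8) = min(1+change(7)=1+1=2, 1+change(1)=1+1=2) = 2
change(9) = min(1+change(8)=1+2=3, 1+change(2)=1+2=3) = 3
change(10) = min(1+change(9)=1+3=4, 1+change(3)=1+3=4) = 4
change(11) = min(1+change(10)=1+4=5, 1+change(4)=1+4=5, 1+change(0)=1+0=1) = 1
change(12) = min(1+change(11)=1+1=2, 1+change(5)=1+5=6, 1+change(1)=1+1=2) = 2
change(13) = min(1+change(12)=1+2=3, 1+change(6)=1+6=7, 1+change(2)=1+2=3) = 3
change(14) = min(1+change(13)=1+3=4, 1+change(7)=1+1=2, 1+change(3)=1+3=4) = 2
change(15) = min(1+change(14)=1+2=3, 1+change(8)=1+2=3, 1+change(4)=1+4=5) = 3
change(16) = min(1+change(15)=1+3=4, 1+change(9)=1+3=4, 1+change(5)=1+5=6) = 4
change(17) = min(1+change(16)=1+4=5, 1+change(10)=1+4=5, 1+change(6)=1+6=7) = 5

5


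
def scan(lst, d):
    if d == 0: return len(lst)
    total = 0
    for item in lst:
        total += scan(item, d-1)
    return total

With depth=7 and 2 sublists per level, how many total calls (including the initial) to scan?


At depth 0 (root): 1 call
At depth 1: each of 1 parents calls scan on 2 children = 2 calls
At depth 2: each of 2 parents calls scan on 2 children = 4 calls
At depth 3: each of 4 parents calls scan on 2 children = 8 calls
At depth 4: each of 8 parents calls scan on 2 children = 16 calls
At depth 5: each of 16 parents calls scan on 2 children = 32 calls
At depth 6: each of 32 parents calls scan on 2 children = 64 calls
At depth 7: each of 64 parents calls scan on 2 children = 128 calls
Total: 1 + 2 + 4 + 8 + 16 + 32 + 64 + 128 = 255

255


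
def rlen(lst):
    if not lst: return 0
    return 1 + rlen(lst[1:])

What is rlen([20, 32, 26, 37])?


rlen([20, 32, 26, 37]) = 1 + rlen([32, 26, 37])
rlen([32, 26, 37]) = 1 + rlen([26, 37])
rlen([26, 37]) = 1 + rlen([37])
rlen([37]) = 1 + rlen([])
rlen([]) = 0  (base case)
Unwinding: 1 + 1 + 1 + 1 + 0 = 4

4


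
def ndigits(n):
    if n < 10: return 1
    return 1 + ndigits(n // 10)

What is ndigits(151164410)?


ndigits(151164410) = 1 + ndigits(15116441)
ndigits(15116441) = 1 + ndigits(1511644)
ndigits(1511644) = 1 + ndigits(151164)
ndigits(151164) = 1 + ndigits(15116)
ndigits(15116) = 1 + ndigits(1511)
ndigits(1511) = 1 + ndigits(151)
ndigits(151) = 1 + ndigits(15)
ndigits(15) = 1 + ndigits(1)
ndigits(1) = 1  (base case: 1 < 10)
Unwinding: 1 + 1 + 1 + 1 + 1 + 1 + 1 + 1 + 1 = 9

9


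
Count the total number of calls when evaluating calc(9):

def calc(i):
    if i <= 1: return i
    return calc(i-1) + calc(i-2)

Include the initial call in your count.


Let C(n) = total calls for calc(n)
C(0) = 1, C(1) = 1
C(2) = 1 + C(1) + C(0) = 1 + 1 + 1 = 3
C(3) = 1 + C(2) + C(1) = 1 + 3 + 1 = 5
C(4) = 1 + C(3) + C(2) = 1 + 5 + 3 = 9
C(5) = 1 + C(4) + C(3) = 1 + 9 + 5 = 15
C(6) = 1 + C(5) + C(4) = 1 + 15 + 9 = 25
C(7) = 1 + C(6) + C(5) = 1 + 25 + 15 = 41
C(8) = 1 + C(7) + C(6) = 1 + 41 + 25 = 67
C(9) = 1 + C(8) + C(7) = 1 + 67 + 41 = 109

109


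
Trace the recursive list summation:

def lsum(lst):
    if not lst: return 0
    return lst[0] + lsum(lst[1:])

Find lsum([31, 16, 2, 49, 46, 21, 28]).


lsum([31, 16, 2, 49, 46, 21, 28]) = 31 + lsum([16, 2, 49, 46, 21, 28])
lsum([16, 2, 49, 46, 21, 28]) = 16 + lsum([2, 49, 46, 21, 28])
lsum([2, 49, 46, 21, 28]) = 2 + lsum([49, 46, 21, 28])
lsum([49, 46, 21, 28]) = 49 + lsum([46, 21, 28])
lsum([46, 21, 28]) = 46 + lsum([21, 28])
lsum([21, 28]) = 21 + lsum([28])
lsum([28]) = 28 + lsum([])
lsum([]) = 0  (base case)
Total: 31 + 16 + 2 + 49 + 46 + 21 + 28 + 0 = 193

193


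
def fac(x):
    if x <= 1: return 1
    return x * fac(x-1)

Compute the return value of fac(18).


fac(18)
= 18 * fac(17)
= 18 * 17 * fac(16)
= 18 * 17 * 16 * fac(15)
= 18 * 17 * 16 * 15 * fac(14)
= 18 * 17 * 16 * 15 * 14 * fac(13)
= 18 * 17 * 16 * 15 * 14 * 13 * fac(12)
= 18 * 17 * 16 * 15 * 14 * 13 * 12 * fac(11)
= 18 * 17 * 16 * 15 * 14 * 13 * 12 * 11 * fac(10)
= 18 * 17 * 16 * 15 * 14 * 13 * 12 * 11 * 10 * fac(9)
= 18 * 17 * 16 * 15 * 14 * 13 * 12 * 11 * 10 * 9 * fac(8)
= 18 * 17 * 16 * 15 * 14 * 13 * 12 * 11 * 10 * 9 * 8 * fac(7)
= 18 * 17 * 16 * 15 * 14 * 13 * 12 * 11 * 10 * 9 * 8 * 7 * fac(6)
= 18 * 17 * 16 * 15 * 14 * 13 * 12 * 11 * 10 * 9 * 8 * 7 * 6 * fac(5)
= 18 * 17 * 16 * 15 * 14 * 13 * 12 * 11 * 10 * 9 * 8 * 7 * 6 * 5 * fac(4)
= 18 * 17 * 16 * 15 * 14 * 13 * 12 * 11 * 10 * 9 * 8 * 7 * 6 * 5 * 4 * fac(3)
= 18 * 17 * 16 * 15 * 14 * 13 * 12 * 11 * 10 * 9 * 8 * 7 * 6 * 5 * 4 * 3 * fac(2)
= 18 * 17 * 16 * 15 * 14 * 13 * 12 * 11 * 10 * 9 * 8 * 7 * 6 * 5 * 4 * 3 * 2 * fac(1)
= 18 * 17 * 16 * 15 * 14 * 13 * 12 * 11 * 10 * 9 * 8 * 7 * 6 * 5 * 4 * 3 * 2 * 1
= 6402373705728000

6402373705728000


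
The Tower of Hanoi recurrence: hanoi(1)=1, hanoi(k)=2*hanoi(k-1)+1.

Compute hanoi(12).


hanoi(12) = 2 * hanoi(11) + 1
hanoi(11) = 2 * hanoi(10) + 1
hanoi(10) = 2 * hanoi(9) + 1
hanoi(9) = 2 * hanoi(8) + 1
hanoi(8) = 2 * hanoi(7) + 1
hanoi(7) = 2 * hanoi(6) + 1
hanoi(6) = 2 * hanoi(5) + 1
hanoi(5) = 2 * hanoi(4) + 1
hanoi(4) = 2 * hanoi(3) + 1
hanoi(3) = 2 * hanoi(2) + 1
hanoi(2) = 2 * hanoi(1) + 1
hanoi(1) = 1  (base case)
hanoi(2) = 2 * 1 + 1 = 3
hanoi(3) = 2 * 3 + 1 = 7
hanoi(4) = 2 * 7 + 1 = 15
hanoi(5) = 2 * 15 + 1 = 31
hanoi(6) = 2 * 31 + 1 = 63
hanoi(7) = 2 * 63 + 1 = 127
hanoi(8) = 2 * 127 + 1 = 255
hanoi(9) = 2 * 255 + 1 = 511
hanoi(10) = 2 * 511 + 1 = 1023
hanoi(11) = 2 * 1023 + 1 = 2047
hanoi(12) = 2 * 2047 + 1 = 4095

4095


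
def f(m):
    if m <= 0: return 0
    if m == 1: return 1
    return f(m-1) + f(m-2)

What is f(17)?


Computing f(17) bottom-up:
f(0) = 0
f(1) = 1
f(2) = f(1) + f(0) = 1 + 0 = 1
f(3) = f(2) + f(1) = 1 + 1 = 2
f(4) = f(3) + f(2) = 2 + 1 = 3
f(5) = f(4) + f(3) = 3 + 2 = 5
f(6) = f(5) + f(4) = 5 + 3 = 8
f(7) = f(6) + f(5) = 8 + 5 = 13
f(8) = f(7) + f(6) = 13 + 8 = 21
f(9) = f(8) + f(7) = 21 + 13 = 34
f(10) = f(9) + f(8) = 34 + 21 = 55
f(11) = f(10) + f(9) = 55 + 34 = 89
f(12) = f(11) + f(10) = 89 + 55 = 144
f(13) = f(12) + f(11) = 144 + 89 = 233
f(14) = f(13) + f(12) = 233 + 144 = 377
f(15) = f(14) + f(13) = 377 + 233 = 610
f(16) = f(15) + f(14) = 610 + 377 = 987
f(17) = f(16) + f(15) = 987 + 610 = 1597

1597


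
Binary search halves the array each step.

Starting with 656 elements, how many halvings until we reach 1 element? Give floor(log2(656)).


656 / 2 = 328
328 / 2 = 164
164 / 2 = 82
82 / 2 = 41
41 / 2 = 20
20 / 2 = 10
10 / 2 = 5
5 / 2 = 2
2 / 2 = 1
Reached 1 after 9 halvings

9


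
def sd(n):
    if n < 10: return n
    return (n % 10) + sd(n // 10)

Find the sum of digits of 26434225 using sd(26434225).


sd(26434225) = 5 + sd(2643422)
sd(2643422) = 2 + sd(264342)
sd(264342) = 2 + sd(26434)
sd(26434) = 4 + sd(2643)
sd(2643) = 3 + sd(264)
sd(264) = 4 + sd(26)
sd(26) = 6 + sd(2)
sd(2) = 2  (base case)
Total: 5 + 2 + 2 + 4 + 3 + 4 + 6 + 2 = 28

28
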